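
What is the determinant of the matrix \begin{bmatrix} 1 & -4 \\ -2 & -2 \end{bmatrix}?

det = 1·(-2) − (-4)·(-2) = -2 − 8 = -10

-10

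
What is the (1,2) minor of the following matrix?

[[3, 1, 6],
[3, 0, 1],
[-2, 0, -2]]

-4

Delete row 1 and column 2; the remaining 2×2 submatrix is [3 1; -2 -2].
Its determinant is 3·(-2) − 1·(-2) = -4.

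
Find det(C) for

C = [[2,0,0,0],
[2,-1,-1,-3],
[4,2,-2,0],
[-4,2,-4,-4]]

Expand along row 1 (it has 3 zeros):
  + (2) · M_11   where M_11 = det([-1 -1 -3; 2 -2 0; 2 -4 -4]) = -4
det = (+1)·(2)·(-4) = -8

|C| = -8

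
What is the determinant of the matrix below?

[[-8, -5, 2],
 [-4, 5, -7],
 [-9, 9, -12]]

Expand along row 1:
  + (-8) · |5 -7; 9 -12| = (-8)·(-60 − (-63)) = -24
  − (-5) · |-4 -7; -9 -12| = −(-5)·(48 − 63) = -75
  + 2 · |-4 5; -9 9| = 2·(-36 − (-45)) = 18
Sum: (-24) + (-75) + (18) = -81

The determinant is -81.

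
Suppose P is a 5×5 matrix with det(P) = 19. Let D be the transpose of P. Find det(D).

19

det(Pᵀ) = det(P).
det(D) = (1)·(19) = 19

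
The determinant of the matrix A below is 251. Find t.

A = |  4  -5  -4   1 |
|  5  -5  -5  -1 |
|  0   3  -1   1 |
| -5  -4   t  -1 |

t = 0

Expanding along the column containing t, det(A) is linear in t: det(A) = (-32)·t + (251).
Set (-32)·t + (251) = 251  ⇒  (-32)·t = 0  ⇒  t = 0.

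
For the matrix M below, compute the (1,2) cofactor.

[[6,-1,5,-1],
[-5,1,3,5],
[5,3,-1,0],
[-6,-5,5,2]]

Delete row 1 and column 2; the remaining 3×3 submatrix is [-5 3 5; 5 -1 0; -6 5 2].
Its determinant is 75.
The cofactor carries sign (−1)^(1+2) = −1, so C_{1,2} = −(75) = -75.

-75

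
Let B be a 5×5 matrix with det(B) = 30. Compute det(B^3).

det(B^3) = (det B)^3 = (30)^3 = 27000

27000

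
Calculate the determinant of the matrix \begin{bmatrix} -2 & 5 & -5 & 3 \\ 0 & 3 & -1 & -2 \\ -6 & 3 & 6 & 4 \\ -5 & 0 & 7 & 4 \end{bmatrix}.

11

Expand along row 2 (it has 1 zero):
  + (3) · M_22   where M_22 = det([-2 -5 3; -6 6 4; -5 7 4]) = -48
  − (-1) · M_23   where M_23 = det([-2 5 3; -6 3 4; -5 0 4]) = 41
  + (-2) · M_24   where M_24 = det([-2 5 -5; -6 3 6; -5 0 7]) = -57
det = (+1)·(3)·(-48) + (-1)·(-1)·(41) + (+1)·(-2)·(-57) = 11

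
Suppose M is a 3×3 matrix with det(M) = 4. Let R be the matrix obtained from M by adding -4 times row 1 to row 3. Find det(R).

Adding a multiple of one row to another leaves the determinant unchanged.
det(R) = (1)·(4) = 4

The determinant is 4.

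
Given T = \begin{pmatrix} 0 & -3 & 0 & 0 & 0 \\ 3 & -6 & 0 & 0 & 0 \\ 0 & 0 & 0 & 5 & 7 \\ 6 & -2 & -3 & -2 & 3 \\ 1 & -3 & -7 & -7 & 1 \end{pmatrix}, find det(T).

-369

T is block lower-triangular with a 2×2 block and a 3×3 block on the diagonal, so its determinant equals the product of the determinants of the diagonal blocks.
det of the 2×2 block = 9
det of the 3×3 block = -41
det = (9)·(-41) = -369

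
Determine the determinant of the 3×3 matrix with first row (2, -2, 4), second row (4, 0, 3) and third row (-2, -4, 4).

The determinant is 4.

Expand along column 2:
  − (-2) · |4 3; -2 4| = −(-2)·(16 − (-6)) = 44
  − (-4) · |2 4; 4 3| = −(-4)·(6 − 16) = -40
Sum: (44) + (-40) = 4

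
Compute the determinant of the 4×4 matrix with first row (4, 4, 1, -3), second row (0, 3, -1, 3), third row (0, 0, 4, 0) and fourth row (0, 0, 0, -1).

The matrix is upper triangular, so the determinant is the product of the diagonal entries:
det = (4) · (3) · (4) · (-1) = -48

The determinant is -48.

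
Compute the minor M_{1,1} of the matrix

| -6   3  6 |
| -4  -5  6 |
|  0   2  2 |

Delete row 1 and column 1; the remaining 2×2 submatrix is [-5 6; 2 2].
Its determinant is (-5)·2 − 6·2 = -22.

-22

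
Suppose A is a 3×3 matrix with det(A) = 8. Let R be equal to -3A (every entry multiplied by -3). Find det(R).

For a 3×3 matrix, det(-3A) = (-3)^3·det(A) = -27·det(A).
det(R) = (-27)·(8) = -216

|R| = -216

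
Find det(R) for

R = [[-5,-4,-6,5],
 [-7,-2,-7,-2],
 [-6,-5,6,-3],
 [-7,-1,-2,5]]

The determinant is -3059.

Expand along row 1:
  + (-5) · M_11   where M_11 = det([-2 -7 -2; -5 6 -3; -1 -2 5]) = -276
  − (-4) · M_12   where M_12 = det([-7 -7 -2; -6 6 -3; -7 -2 5]) = -633
  + (-6) · M_13   where M_13 = det([-7 -2 -2; -6 -5 -3; -7 -1 5]) = 152
  − (5) · M_14   where M_14 = det([-7 -2 -7; -6 -5 6; -7 -1 -2]) = 199
det = (+1)·(-5)·(-276) + (-1)·(-4)·(-633) + (+1)·(-6)·(152) + (-1)·(5)·(199) = -3059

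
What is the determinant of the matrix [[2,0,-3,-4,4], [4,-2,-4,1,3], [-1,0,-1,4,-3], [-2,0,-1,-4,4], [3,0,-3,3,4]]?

The determinant is -688.

Expand along column 2 (it has 4 zeros):
  + (-2) · M_22   where M_22 = det([2 -3 -4 4; -1 -1 4 -3; -2 -1 -4 4; 3 -3 3 4]) = 344
det = (+1)·(-2)·(344) = -688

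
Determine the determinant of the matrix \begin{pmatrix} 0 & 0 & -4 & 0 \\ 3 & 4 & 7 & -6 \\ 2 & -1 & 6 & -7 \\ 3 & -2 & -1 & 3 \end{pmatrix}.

612

Expand along row 1 (it has 3 zeros):
  + (-4) · M_13   where M_13 = det([3 4 -6; 2 -1 -7; 3 -2 3]) = -153
det = (+1)·(-4)·(-153) = 612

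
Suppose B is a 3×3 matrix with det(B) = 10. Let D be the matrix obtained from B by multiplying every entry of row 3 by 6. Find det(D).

Scaling one row by 6 multiplies the determinant by 6.
det(D) = (6)·(10) = 60

|D| = 60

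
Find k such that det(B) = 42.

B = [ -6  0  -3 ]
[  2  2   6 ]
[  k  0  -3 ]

1

Expanding along the row containing k, det(B) is linear in k: det(B) = (6)·k + (36).
Set (6)·k + (36) = 42  ⇒  (6)·k = 6  ⇒  k = 1.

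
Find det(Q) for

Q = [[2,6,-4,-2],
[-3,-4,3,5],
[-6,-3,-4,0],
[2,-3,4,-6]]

Expand along row 3 (it has 1 zero):
  + (-6) · M_31   where M_31 = det([6 -4 -2; -4 3 5; -3 4 -6]) = -58
  − (-3) · M_32   where M_32 = det([2 -4 -2; -3 3 5; 2 4 -6]) = -8
  + (-4) · M_33   where M_33 = det([2 6 -2; -3 -4 5; 2 -3 -6]) = -4
det = (+1)·(-6)·(-58) + (-1)·(-3)·(-8) + (+1)·(-4)·(-4) = 340

The determinant is 340.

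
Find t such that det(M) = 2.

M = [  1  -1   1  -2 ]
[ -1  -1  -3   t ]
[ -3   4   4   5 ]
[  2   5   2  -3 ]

t = 2

Expanding along the column containing t, det(M) is linear in t: det(M) = (-49)·t + (100).
Set (-49)·t + (100) = 2  ⇒  (-49)·t = -98  ⇒  t = 2.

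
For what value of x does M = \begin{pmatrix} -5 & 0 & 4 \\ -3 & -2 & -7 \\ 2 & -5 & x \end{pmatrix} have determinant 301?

Expanding along the column containing x, det(M) is linear in x: det(M) = (10)·x + (251).
Set (10)·x + (251) = 301  ⇒  (10)·x = 50  ⇒  x = 5.

x = 5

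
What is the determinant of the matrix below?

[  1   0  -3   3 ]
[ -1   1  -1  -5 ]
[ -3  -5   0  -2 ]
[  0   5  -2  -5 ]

Expand along row 1 (it has 1 zero):
  + (1) · M_11   where M_11 = det([1 -1 -5; -5 0 -2; 5 -2 -5]) = -19
  + (-3) · M_13   where M_13 = det([-1 1 -5; -3 -5 -2; 0 5 -5]) = 25
  − (3) · M_14   where M_14 = det([-1 1 -1; -3 -5 0; 0 5 -2]) = -1
det = (+1)·(1)·(-19) + (+1)·(-3)·(25) + (-1)·(3)·(-1) = -91

-91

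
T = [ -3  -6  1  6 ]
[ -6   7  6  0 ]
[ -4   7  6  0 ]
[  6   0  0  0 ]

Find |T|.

Expand along row 4 (it has 3 zeros):
  − (6) · M_41   where M_41 = det([-6 1 6; 7 6 0; 7 6 0]) = 0
det = (-1)·(6)·(0) = 0

det(T) = 0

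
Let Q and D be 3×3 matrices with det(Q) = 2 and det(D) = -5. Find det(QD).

det(QD) = -10

det(QD) = det(Q)·det(D) = (2)·(-5) = -10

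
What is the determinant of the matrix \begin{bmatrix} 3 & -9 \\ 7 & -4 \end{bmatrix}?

51

det = 3·(-4) − (-9)·7 = -12 − (-63) = 51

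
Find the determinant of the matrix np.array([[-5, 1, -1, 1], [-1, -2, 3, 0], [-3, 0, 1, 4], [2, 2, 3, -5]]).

Expand along row 2 (it has 1 zero):
  − (-1) · M_21   where M_21 = det([1 -1 1; 0 1 4; 2 3 -5]) = -27
  + (-2) · M_22   where M_22 = det([-5 -1 1; -3 1 4; 2 3 -5]) = 81
  − (3) · M_23   where M_23 = det([-5 1 1; -3 0 4; 2 2 -5]) = 27
det = (-1)·(-1)·(-27) + (+1)·(-2)·(81) + (-1)·(3)·(27) = -270

The determinant is -270.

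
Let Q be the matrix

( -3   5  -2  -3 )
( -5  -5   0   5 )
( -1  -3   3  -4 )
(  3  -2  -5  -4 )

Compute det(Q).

-2100

Expand along row 2 (it has 1 zero):
  − (-5) · M_21   where M_21 = det([5 -2 -3; -3 3 -4; -2 -5 -4]) = -215
  + (-5) · M_22   where M_22 = det([-3 -2 -3; -1 3 -4; 3 -5 -4]) = 140
  + (5) · M_24   where M_24 = det([-3 5 -2; -1 -3 3; 3 -2 -5]) = -65
det = (-1)·(-5)·(-215) + (+1)·(-5)·(140) + (+1)·(5)·(-65) = -2100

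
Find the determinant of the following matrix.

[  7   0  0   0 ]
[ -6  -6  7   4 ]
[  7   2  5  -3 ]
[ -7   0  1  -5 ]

1470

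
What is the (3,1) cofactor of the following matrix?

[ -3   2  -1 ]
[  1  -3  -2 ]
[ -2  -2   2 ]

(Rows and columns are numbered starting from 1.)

-7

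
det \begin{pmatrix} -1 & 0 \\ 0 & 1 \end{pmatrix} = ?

The determinant is -1.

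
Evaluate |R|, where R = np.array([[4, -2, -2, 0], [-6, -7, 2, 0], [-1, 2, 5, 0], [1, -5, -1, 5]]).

The determinant is -870.

Expand along column 4 (it has 3 zeros):
  + (5) · M_44   where M_44 = det([4 -2 -2; -6 -7 2; -1 2 5]) = -174
det = (+1)·(5)·(-174) = -870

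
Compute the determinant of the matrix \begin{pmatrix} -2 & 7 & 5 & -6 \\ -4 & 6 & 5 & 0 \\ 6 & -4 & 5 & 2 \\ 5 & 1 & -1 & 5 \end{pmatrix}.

2672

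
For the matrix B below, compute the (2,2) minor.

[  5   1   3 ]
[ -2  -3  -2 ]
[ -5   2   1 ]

20

Delete row 2 and column 2; the remaining 2×2 submatrix is [5 3; -5 1].
Its determinant is 5·1 − 3·(-5) = 20.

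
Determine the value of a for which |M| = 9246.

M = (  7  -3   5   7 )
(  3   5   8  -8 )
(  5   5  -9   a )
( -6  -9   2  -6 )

Expanding along the column containing a, det(M) is linear in a: det(M) = (-751)·a + (11499).
Set (-751)·a + (11499) = 9246  ⇒  (-751)·a = -2253  ⇒  a = 3.

a = 3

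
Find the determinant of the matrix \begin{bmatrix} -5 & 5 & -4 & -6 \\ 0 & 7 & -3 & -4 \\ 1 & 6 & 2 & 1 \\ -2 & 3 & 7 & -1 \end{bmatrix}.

911

Expand along row 2 (it has 1 zero):
  + (7) · M_22   where M_22 = det([-5 -4 -6; 1 2 1; -2 7 -1]) = -17
  − (-3) · M_23   where M_23 = det([-5 5 -6; 1 6 1; -2 3 -1]) = -50
  + (-4) · M_24   where M_24 = det([-5 5 -4; 1 6 2; -2 3 7]) = -295
det = (+1)·(7)·(-17) + (-1)·(-3)·(-50) + (+1)·(-4)·(-295) = 911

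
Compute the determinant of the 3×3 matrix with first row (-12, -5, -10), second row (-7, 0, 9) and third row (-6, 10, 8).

1770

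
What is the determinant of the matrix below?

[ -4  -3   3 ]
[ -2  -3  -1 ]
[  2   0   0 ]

Expand along row 3:
  + 2 · |-3 3; -3 -1| = 2·(3 − (-9)) = 24

24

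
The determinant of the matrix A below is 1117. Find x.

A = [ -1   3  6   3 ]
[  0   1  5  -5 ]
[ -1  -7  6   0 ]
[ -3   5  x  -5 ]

9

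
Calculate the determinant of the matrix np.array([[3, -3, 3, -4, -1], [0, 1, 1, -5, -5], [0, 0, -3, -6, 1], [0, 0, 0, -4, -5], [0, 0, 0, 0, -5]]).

The matrix is upper triangular, so the determinant is the product of the diagonal entries:
det = (3) · (1) · (-3) · (-4) · (-5) = -180

-180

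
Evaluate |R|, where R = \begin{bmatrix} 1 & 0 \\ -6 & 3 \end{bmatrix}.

det(R) = 1·3 − 0·(-6) = 3 − 0 = 3

3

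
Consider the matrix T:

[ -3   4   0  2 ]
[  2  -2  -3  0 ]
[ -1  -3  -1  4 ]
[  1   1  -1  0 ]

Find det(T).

64

Expand along column 4 (it has 2 zeros):
  − (2) · M_14   where M_14 = det([2 -2 -3; -1 -3 -1; 1 1 -1]) = 6
  − (4) · M_34   where M_34 = det([-3 4 0; 2 -2 -3; 1 1 -1]) = -19
det = (-1)·(2)·(6) + (-1)·(4)·(-19) = 64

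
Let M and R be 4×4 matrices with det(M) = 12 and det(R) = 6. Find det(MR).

72

det(MR) = det(M)·det(R) = (12)·(6) = 72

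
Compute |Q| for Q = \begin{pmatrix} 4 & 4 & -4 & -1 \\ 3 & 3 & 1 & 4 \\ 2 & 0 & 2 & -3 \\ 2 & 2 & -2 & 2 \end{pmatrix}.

|Q| = 80

Expand along row 3 (it has 1 zero):
  + (2) · M_31   where M_31 = det([4 -4 -1; 3 1 4; 2 -2 2]) = 40
  + (2) · M_33   where M_33 = det([4 4 -1; 3 3 4; 2 2 2]) = 0
  − (-3) · M_34   where M_34 = det([4 4 -4; 3 3 1; 2 2 -2]) = 0
det = (+1)·(2)·(40) + (+1)·(2)·(0) + (-1)·(-3)·(0) = 80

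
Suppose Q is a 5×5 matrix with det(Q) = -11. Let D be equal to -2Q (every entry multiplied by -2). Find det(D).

The determinant is 352.

For a 5×5 matrix, det(-2Q) = (-2)^5·det(Q) = -32·det(Q).
det(D) = (-32)·(-11) = 352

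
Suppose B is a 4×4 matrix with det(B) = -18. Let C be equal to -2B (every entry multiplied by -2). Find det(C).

For a 4×4 matrix, det(-2B) = (-2)^4·det(B) = 16·det(B).
det(C) = (16)·(-18) = -288

-288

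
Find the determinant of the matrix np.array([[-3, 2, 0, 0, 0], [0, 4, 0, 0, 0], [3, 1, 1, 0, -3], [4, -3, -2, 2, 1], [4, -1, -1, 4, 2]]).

The matrix is block lower-triangular with a 2×2 block and a 3×3 block on the diagonal, so its determinant equals the product of the determinants of the diagonal blocks.
det of the 2×2 block = -12
det of the 3×3 block = 18
det = (-12)·(18) = -216

-216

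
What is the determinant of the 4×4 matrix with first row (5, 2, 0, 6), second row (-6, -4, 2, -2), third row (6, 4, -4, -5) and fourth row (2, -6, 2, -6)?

Expand along row 1 (it has 1 zero):
  + (5) · M_11   where M_11 = det([-4 2 -2; 4 -4 -5; -6 2 -6]) = 4
  − (2) · M_12   where M_12 = det([-6 2 -2; 6 -4 -5; 2 2 -6]) = -192
  − (6) · M_14   where M_14 = det([-6 -4 2; 6 4 -4; 2 -6 2]) = 88
det = (+1)·(5)·(4) + (-1)·(2)·(-192) + (-1)·(6)·(88) = -124

The determinant is -124.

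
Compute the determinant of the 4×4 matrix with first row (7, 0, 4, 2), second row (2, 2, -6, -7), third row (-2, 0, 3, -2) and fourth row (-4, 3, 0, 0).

The determinant is 985.

Expand along row 4 (it has 2 zeros):
  − (-4) · M_41   where M_41 = det([0 4 2; 2 -6 -7; 0 3 -2]) = 28
  + (3) · M_42   where M_42 = det([7 4 2; 2 -6 -7; -2 3 -2]) = 291
det = (-1)·(-4)·(28) + (+1)·(3)·(291) = 985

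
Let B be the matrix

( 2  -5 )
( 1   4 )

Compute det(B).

det(B) = 2·4 − (-5)·1 = 8 − (-5) = 13

|B| = 13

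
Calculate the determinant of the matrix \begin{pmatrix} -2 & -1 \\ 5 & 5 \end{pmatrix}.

det = (-2)·5 − (-1)·5 = -10 − (-5) = -5

-5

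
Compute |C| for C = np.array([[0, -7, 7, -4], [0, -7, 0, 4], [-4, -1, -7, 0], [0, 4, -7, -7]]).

Expand along column 1 (it has 3 zeros):
  + (-4) · M_31   where M_31 = det([-7 7 -4; -7 0 4; 4 -7 -7]) = -623
det = (+1)·(-4)·(-623) = 2492

det(C) = 2492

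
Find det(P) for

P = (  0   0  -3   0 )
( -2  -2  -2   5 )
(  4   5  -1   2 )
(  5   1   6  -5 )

|P| = 333

Expand along row 1 (it has 3 zeros):
  + (-3) · M_13   where M_13 = det([-2 -2 5; 4 5 2; 5 1 -5]) = -111
det = (+1)·(-3)·(-111) = 333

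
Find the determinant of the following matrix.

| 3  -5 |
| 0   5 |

15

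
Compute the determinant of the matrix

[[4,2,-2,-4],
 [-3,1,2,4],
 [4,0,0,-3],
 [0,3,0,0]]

-18

Expand along row 4 (it has 3 zeros):
  + (3) · M_42   where M_42 = det([4 -2 -4; -3 2 4; 4 0 -3]) = -6
det = (+1)·(3)·(-6) = -18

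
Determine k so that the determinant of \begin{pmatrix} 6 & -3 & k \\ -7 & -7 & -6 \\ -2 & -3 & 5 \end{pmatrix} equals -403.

k = 8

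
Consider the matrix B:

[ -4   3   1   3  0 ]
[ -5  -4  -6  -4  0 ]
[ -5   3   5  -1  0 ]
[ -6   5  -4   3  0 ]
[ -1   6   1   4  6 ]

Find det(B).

Expand along column 5 (it has 4 zeros):
  + (6) · M_55   where M_55 = det([-4 3 1 3; -5 -4 -6 -4; -5 3 5 -1; -6 5 -4 3]) = -1016
det = (+1)·(6)·(-1016) = -6096

det(B) = -6096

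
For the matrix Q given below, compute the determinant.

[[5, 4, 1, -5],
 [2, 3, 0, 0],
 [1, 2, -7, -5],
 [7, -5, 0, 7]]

Expand along row 2 (it has 2 zeros):
  − (2) · M_21   where M_21 = det([4 1 -5; 2 -7 -5; -5 0 7]) = -10
  + (3) · M_22   where M_22 = det([5 1 -5; 1 -7 -5; 7 0 7]) = -532
det = (-1)·(2)·(-10) + (+1)·(3)·(-532) = -1576

The determinant is -1576.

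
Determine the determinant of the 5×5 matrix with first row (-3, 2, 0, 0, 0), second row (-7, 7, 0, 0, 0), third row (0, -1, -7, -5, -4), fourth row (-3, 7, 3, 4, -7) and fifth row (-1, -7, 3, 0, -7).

The matrix is block lower-triangular with a 2×2 block and a 3×3 block on the diagonal, so its determinant equals the product of the determinants of the diagonal blocks.
det of the 2×2 block = -7
det of the 3×3 block = 244
det = (-7)·(244) = -1708

-1708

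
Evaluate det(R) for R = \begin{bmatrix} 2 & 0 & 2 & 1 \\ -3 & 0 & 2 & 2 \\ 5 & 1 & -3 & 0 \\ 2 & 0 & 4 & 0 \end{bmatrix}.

The determinant is 24.

Expand along column 2 (it has 3 zeros):
  − (1) · M_32   where M_32 = det([2 2 1; -3 2 2; 2 4 0]) = -24
det = (-1)·(1)·(-24) = 24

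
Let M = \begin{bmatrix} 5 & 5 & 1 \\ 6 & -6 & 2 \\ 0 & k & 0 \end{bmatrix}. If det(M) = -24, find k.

k = 6

Expanding along the column containing k, det(M) is linear in k: det(M) = (-4)·k + (0).
Set (-4)·k + (0) = -24  ⇒  (-4)·k = -24  ⇒  k = 6.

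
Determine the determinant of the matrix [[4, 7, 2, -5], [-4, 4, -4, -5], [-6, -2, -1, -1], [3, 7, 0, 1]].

The determinant is 949.

Expand along row 4 (it has 1 zero):
  − (3) · M_41   where M_41 = det([7 2 -5; 4 -4 -5; -2 -1 -1]) = 81
  + (7) · M_42   where M_42 = det([4 2 -5; -4 -4 -5; -6 -1 -1]) = 148
  + (1) · M_44   where M_44 = det([4 7 2; -4 4 -4; -6 -2 -1]) = 156
det = (-1)·(3)·(81) + (+1)·(7)·(148) + (+1)·(1)·(156) = 949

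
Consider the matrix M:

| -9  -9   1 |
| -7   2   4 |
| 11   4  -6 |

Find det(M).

184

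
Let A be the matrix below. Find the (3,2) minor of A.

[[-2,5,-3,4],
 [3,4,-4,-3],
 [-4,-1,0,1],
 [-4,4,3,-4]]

Delete row 3 and column 2; the remaining 3×3 submatrix is [-2 -3 4; 3 -4 -3; -4 3 -4].
Its determinant is -150.

The minor is -150.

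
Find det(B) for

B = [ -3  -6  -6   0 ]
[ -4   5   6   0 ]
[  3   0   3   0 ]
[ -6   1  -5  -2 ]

Expand along column 4 (it has 3 zeros):
  + (-2) · M_44   where M_44 = det([-3 -6 -6; -4 5 6; 3 0 3]) = -135
det = (+1)·(-2)·(-135) = 270

det(B) = 270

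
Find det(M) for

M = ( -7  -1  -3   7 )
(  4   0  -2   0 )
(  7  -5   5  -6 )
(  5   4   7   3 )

2378

Expand along row 2 (it has 2 zeros):
  − (4) · M_21   where M_21 = det([-1 -3 7; -5 5 -6; 4 7 3]) = -415
  − (-2) · M_23   where M_23 = det([-7 -1 7; 7 -5 -6; 5 4 3]) = 359
det = (-1)·(4)·(-415) + (-1)·(-2)·(359) = 2378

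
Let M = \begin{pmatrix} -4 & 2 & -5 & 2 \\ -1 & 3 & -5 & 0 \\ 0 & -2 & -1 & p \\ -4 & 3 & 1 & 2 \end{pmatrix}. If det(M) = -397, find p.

p = -5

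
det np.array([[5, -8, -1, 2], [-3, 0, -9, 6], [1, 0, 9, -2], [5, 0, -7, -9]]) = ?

Expand along column 2 (it has 3 zeros):
  − (-8) · M_12   where M_12 = det([-3 -9 6; 1 9 -2; 5 -7 -9]) = -18
det = (-1)·(-8)·(-18) = -144

-144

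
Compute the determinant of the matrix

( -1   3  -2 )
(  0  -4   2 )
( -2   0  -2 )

-4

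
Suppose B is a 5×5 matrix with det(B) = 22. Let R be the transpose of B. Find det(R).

det(Bᵀ) = det(B).
det(R) = (1)·(22) = 22

The determinant is 22.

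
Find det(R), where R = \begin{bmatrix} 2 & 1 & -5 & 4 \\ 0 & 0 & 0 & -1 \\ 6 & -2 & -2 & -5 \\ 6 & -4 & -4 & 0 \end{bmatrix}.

-72

Expand along row 2 (it has 3 zeros):
  + (-1) · M_24   where M_24 = det([2 1 -5; 6 -2 -2; 6 -4 -4]) = 72
det = (+1)·(-1)·(72) = -72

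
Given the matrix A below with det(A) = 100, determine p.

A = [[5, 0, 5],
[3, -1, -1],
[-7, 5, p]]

Expanding along the column containing p, det(A) is linear in p: det(A) = (-5)·p + (65).
Set (-5)·p + (65) = 100  ⇒  (-5)·p = 35  ⇒  p = -7.

-7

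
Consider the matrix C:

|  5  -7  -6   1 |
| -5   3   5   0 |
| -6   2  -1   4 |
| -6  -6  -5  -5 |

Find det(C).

-1596

Expand along row 2 (it has 1 zero):
  − (-5) · M_21   where M_21 = det([-7 -6 1; 2 -1 4; -6 -5 -5]) = -107
  + (3) · M_22   where M_22 = det([5 -6 1; -6 -1 4; -6 -5 -5]) = 473
  − (5) · M_23   where M_23 = det([5 -7 1; -6 2 4; -6 -6 -5]) = 496
det = (-1)·(-5)·(-107) + (+1)·(3)·(473) + (-1)·(5)·(496) = -1596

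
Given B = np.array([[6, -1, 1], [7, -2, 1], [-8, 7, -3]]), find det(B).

Expand along row 1:
  + 6 · |-2 1; 7 -3| = 6·(6 − 7) = -6
  − (-1) · |7 1; -8 -3| = −(-1)·(-21 − (-8)) = -13
  + 1 · |7 -2; -8 7| = 1·(49 − 16) = 33
Sum: (-6) + (-13) + (33) = 14

det(B) = 14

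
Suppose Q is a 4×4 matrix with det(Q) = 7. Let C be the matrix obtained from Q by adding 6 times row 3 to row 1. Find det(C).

Adding a multiple of one row to another leaves the determinant unchanged.
det(C) = (1)·(7) = 7

7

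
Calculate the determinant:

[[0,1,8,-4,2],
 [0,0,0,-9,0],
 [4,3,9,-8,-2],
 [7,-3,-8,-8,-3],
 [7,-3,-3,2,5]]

Expand along row 2 (it has 4 zeros):
  + (-9) · M_24   where M_24 = det([0 1 8 2; 4 3 9 -2; 7 -3 -8 -3; 7 -3 -3 5]) = -1012
det = (+1)·(-9)·(-1012) = 9108

9108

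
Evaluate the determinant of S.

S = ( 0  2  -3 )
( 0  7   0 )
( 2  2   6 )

Expand along row 2:
  + 7 · |0 -3; 2 6| = 7·(0 − (-6)) = 42

det(S) = 42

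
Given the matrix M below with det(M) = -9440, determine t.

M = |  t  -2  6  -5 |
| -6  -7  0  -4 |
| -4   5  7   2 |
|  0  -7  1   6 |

t = 8

Expanding along the row containing t, det(M) is linear in t: det(M) = (-496)·t + (-5472).
Set (-496)·t + (-5472) = -9440  ⇒  (-496)·t = -3968  ⇒  t = 8.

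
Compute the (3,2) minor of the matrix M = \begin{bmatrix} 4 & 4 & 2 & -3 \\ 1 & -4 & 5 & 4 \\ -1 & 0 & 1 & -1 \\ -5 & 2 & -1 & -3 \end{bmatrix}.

-150

Delete row 3 and column 2; the remaining 3×3 submatrix is [4 2 -3; 1 5 4; -5 -1 -3].
Its determinant is -150.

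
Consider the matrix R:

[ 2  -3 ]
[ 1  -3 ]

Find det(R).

det(R) = 2·(-3) − (-3)·1 = -6 − (-3) = -3

The determinant is -3.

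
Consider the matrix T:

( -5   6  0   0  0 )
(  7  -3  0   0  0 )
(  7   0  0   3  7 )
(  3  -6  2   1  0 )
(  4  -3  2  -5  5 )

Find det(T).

T is block lower-triangular with a 2×2 block and a 3×3 block on the diagonal, so its determinant equals the product of the determinants of the diagonal blocks.
det of the 2×2 block = -27
det of the 3×3 block = -114
det = (-27)·(-114) = 3078

The determinant is 3078.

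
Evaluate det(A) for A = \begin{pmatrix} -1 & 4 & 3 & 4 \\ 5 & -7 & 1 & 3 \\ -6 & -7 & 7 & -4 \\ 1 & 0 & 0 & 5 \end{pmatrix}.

-1350

Expand along row 4 (it has 2 zeros):
  − (1) · M_41   where M_41 = det([4 3 4; -7 1 3; -7 7 -4]) = -415
  + (5) · M_44   where M_44 = det([-1 4 3; 5 -7 1; -6 -7 7]) = -353
det = (-1)·(1)·(-415) + (+1)·(5)·(-353) = -1350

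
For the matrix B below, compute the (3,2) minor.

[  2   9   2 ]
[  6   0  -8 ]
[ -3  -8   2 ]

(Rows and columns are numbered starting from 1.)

Delete row 3 and column 2; the remaining 2×2 submatrix is [2 2; 6 -8].
Its determinant is 2·(-8) − 2·6 = -28.

The minor is -28.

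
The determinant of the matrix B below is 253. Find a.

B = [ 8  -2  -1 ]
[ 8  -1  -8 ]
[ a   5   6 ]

Expanding along the row containing a, det(B) is linear in a: det(B) = (15)·a + (328).
Set (15)·a + (328) = 253  ⇒  (15)·a = -75  ⇒  a = -5.

-5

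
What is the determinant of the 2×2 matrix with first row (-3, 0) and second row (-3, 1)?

The determinant is -3.

det = (-3)·1 − 0·(-3) = -3 − 0 = -3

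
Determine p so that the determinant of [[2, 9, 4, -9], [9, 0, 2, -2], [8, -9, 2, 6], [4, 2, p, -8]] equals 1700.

p = 0

Expanding along the row containing p, det(M) is linear in p: det(M) = (-63)·p + (1700).
Set (-63)·p + (1700) = 1700  ⇒  (-63)·p = 0  ⇒  p = 0.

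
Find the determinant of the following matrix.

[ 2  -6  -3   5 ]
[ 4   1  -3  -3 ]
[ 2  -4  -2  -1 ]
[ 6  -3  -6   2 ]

-20

Expand along row 1:
  + (2) · M_11   where M_11 = det([1 -3 -3; -4 -2 -1; -3 -6 2]) = -97
  − (-6) · M_12   where M_12 = det([4 -3 -3; 2 -2 -1; 6 -6 2]) = -10
  + (-3) · M_13   where M_13 = det([4 1 -3; 2 -4 -1; 6 -3 2]) = -108
  − (5) · M_14   where M_14 = det([4 1 -3; 2 -4 -2; 6 -3 -6]) = 18
det = (+1)·(2)·(-97) + (-1)·(-6)·(-10) + (+1)·(-3)·(-108) + (-1)·(5)·(18) = -20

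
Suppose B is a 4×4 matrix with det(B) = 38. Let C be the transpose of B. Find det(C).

The determinant is 38.

det(Bᵀ) = det(B).
det(C) = (1)·(38) = 38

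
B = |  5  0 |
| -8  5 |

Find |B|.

25

det(B) = 5·5 − 0·(-8) = 25 − 0 = 25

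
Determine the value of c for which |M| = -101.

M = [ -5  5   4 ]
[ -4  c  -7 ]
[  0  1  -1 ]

c = -6

Expanding along the row containing c, det(M) is linear in c: det(M) = (5)·c + (-71).
Set (5)·c + (-71) = -101  ⇒  (5)·c = -30  ⇒  c = -6.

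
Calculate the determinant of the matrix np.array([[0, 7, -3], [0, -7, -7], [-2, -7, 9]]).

140

Expand along column 1:
  + (-2) · |7 -3; -7 -7| = (-2)·(-49 − 21) = 140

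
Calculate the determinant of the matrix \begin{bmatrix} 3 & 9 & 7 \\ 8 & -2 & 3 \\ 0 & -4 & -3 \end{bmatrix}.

Expand along row 3:
  − (-4) · |3 7; 8 3| = −(-4)·(9 − 56) = -188
  + (-3) · |3 9; 8 -2| = (-3)·(-6 − 72) = 234
Sum: (-188) + (234) = 46

The determinant is 46.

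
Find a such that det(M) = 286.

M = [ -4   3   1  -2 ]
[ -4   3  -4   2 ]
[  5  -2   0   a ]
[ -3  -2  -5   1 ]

-1

Expanding along the row containing a, det(M) is linear in a: det(M) = (-85)·a + (201).
Set (-85)·a + (201) = 286  ⇒  (-85)·a = 85  ⇒  a = -1.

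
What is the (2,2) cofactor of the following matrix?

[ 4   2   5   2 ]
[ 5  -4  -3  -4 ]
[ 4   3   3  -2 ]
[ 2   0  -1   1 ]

-56

Delete row 2 and column 2; the remaining 3×3 submatrix is [4 5 2; 4 3 -2; 2 -1 1].
Its determinant is -56.
The cofactor carries sign (−1)^(2+2) = +1, so C_{2,2} = +(-56) = -56.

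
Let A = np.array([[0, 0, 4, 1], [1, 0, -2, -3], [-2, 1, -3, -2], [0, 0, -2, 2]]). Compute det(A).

10

Expand along column 2 (it has 3 zeros):
  − (1) · M_32   where M_32 = det([0 4 1; 1 -2 -3; 0 -2 2]) = -10
det = (-1)·(1)·(-10) = 10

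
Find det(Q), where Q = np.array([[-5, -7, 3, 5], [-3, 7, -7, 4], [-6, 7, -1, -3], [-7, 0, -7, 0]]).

Expand along row 4 (it has 2 zeros):
  − (-7) · M_41   where M_41 = det([-7 3 5; 7 -7 4; 7 -1 -3]) = 182
  − (-7) · M_43   where M_43 = det([-5 -7 5; -3 7 4; -6 7 -3]) = 581
det = (-1)·(-7)·(182) + (-1)·(-7)·(581) = 5341

5341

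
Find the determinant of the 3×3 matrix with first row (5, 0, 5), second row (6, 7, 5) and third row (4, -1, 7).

The determinant is 100.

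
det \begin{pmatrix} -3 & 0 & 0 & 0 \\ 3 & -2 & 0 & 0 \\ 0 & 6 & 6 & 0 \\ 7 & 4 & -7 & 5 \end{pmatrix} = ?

180

The matrix is lower triangular, so the determinant is the product of the diagonal entries:
det = (-3) · (-2) · (6) · (5) = 180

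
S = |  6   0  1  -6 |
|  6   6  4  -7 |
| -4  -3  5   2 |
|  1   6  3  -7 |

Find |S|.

Expand along row 1 (it has 1 zero):
  + (6) · M_11   where M_11 = det([6 4 -7; -3 5 2; 6 3 -7]) = -9
  + (1) · M_13   where M_13 = det([6 6 -7; -4 -3 2; 1 6 -7]) = 45
  − (-6) · M_14   where M_14 = det([6 6 4; -4 -3 5; 1 6 3]) = -216
det = (+1)·(6)·(-9) + (+1)·(1)·(45) + (-1)·(-6)·(-216) = -1305

det(S) = -1305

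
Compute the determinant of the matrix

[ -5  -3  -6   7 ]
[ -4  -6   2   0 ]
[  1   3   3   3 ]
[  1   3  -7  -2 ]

-450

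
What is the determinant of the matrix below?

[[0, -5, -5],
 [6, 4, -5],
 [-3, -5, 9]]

Expand along column 1:
  − 6 · |-5 -5; -5 9| = −6·(-45 − 25) = 420
  + (-3) · |-5 -5; 4 -5| = (-3)·(25 − (-20)) = -135
Sum: (420) + (-135) = 285

285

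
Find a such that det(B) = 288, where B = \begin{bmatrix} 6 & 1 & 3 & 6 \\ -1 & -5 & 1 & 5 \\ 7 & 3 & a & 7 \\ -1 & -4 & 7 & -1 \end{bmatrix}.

Expanding along the row containing a, det(B) is linear in a: det(B) = (138)·a + (12).
Set (138)·a + (12) = 288  ⇒  (138)·a = 276  ⇒  a = 2.

a = 2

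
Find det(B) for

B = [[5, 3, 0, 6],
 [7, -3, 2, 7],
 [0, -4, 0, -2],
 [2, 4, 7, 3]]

det(B) = -340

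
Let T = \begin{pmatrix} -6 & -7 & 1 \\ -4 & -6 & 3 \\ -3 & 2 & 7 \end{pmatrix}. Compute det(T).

Expand along row 1:
  + (-6) · |-6 3; 2 7| = (-6)·(-42 − 6) = 288
  − (-7) · |-4 3; -3 7| = −(-7)·(-28 − (-9)) = -133
  + 1 · |-4 -6; -3 2| = 1·(-8 − 18) = -26
Sum: (288) + (-133) + (-26) = 129

|T| = 129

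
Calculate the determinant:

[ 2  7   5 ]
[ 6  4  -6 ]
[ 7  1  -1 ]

-358

Expand along column 1:
  + 2 · |4 -6; 1 -1| = 2·(-4 − (-6)) = 4
  − 6 · |7 5; 1 -1| = −6·(-7 − 5) = 72
  + 7 · |7 5; 4 -6| = 7·(-42 − 20) = -434
Sum: (4) + (72) + (-434) = -358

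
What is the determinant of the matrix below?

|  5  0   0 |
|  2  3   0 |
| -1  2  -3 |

The matrix is lower triangular, so the determinant is the product of the diagonal entries:
det = (5) · (3) · (-3) = -45

-45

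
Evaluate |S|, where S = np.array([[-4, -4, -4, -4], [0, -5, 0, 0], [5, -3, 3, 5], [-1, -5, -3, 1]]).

Expand along row 2 (it has 3 zeros):
  + (-5) · M_22   where M_22 = det([-4 -4 -4; 5 3 5; -1 -3 1]) = 16
det = (+1)·(-5)·(16) = -80

-80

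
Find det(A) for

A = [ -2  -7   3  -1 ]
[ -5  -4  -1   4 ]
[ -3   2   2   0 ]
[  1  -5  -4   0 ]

437

Expand along column 4 (it has 2 zeros):
  − (-1) · M_14   where M_14 = det([-5 -4 -1; -3 2 2; 1 -5 -4]) = 17
  + (4) · M_24   where M_24 = det([-2 -7 3; -3 2 2; 1 -5 -4]) = 105
det = (-1)·(-1)·(17) + (+1)·(4)·(105) = 437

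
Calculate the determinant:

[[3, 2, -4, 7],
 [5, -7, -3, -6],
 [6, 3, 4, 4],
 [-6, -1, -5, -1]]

226

Expand along row 1:
  + (3) · M_11   where M_11 = det([-7 -3 -6; 3 4 4; -1 -5 -1]) = -43
  − (2) · M_12   where M_12 = det([5 -3 -6; 6 4 4; -6 -5 -1]) = 170
  + (-4) · M_13   where M_13 = det([5 -7 -6; 6 3 4; -6 -1 -1]) = 59
  − (7) · M_14   where M_14 = det([5 -7 -3; 6 3 4; -6 -1 -5]) = -133
det = (+1)·(3)·(-43) + (-1)·(2)·(170) + (+1)·(-4)·(59) + (-1)·(7)·(-133) = 226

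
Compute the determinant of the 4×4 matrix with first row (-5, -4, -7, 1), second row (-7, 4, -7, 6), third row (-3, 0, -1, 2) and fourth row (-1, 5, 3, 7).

Expand along row 3 (it has 1 zero):
  + (-3) · M_31   where M_31 = det([-4 -7 1; 4 -7 6; 5 3 7]) = 301
  + (-1) · M_33   where M_33 = det([-5 -4 1; -7 4 6; -1 5 7]) = -193
  − (2) · M_34   where M_34 = det([-5 -4 -7; -7 4 -7; -1 5 3]) = -130
det = (+1)·(-3)·(301) + (+1)·(-1)·(-193) + (-1)·(2)·(-130) = -450

-450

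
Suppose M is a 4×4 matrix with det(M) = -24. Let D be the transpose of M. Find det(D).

|D| = -24

det(Mᵀ) = det(M).
det(D) = (1)·(-24) = -24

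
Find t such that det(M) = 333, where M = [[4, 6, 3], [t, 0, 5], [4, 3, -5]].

7

Expanding along the row containing t, det(M) is linear in t: det(M) = (39)·t + (60).
Set (39)·t + (60) = 333  ⇒  (39)·t = 273  ⇒  t = 7.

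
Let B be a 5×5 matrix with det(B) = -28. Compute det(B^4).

614656

det(B^4) = (det B)^4 = (-28)^4 = 614656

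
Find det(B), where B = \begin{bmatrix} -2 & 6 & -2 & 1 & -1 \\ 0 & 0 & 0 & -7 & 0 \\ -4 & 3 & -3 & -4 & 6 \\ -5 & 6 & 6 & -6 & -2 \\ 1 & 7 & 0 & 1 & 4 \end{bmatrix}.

-15715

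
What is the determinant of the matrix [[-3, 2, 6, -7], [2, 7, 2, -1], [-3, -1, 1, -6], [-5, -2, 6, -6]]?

149

Expand along row 1:
  + (-3) · M_11   where M_11 = det([7 2 -1; -1 1 -6; -2 6 -6]) = 226
  − (2) · M_12   where M_12 = det([2 2 -1; -3 1 -6; -5 6 -6]) = 97
  + (6) · M_13   where M_13 = det([2 7 -1; -3 -1 -6; -5 -2 -6]) = 71
  − (-7) · M_14   where M_14 = det([2 7 2; -3 -1 1; -5 -2 6]) = 85
det = (+1)·(-3)·(226) + (-1)·(2)·(97) + (+1)·(6)·(71) + (-1)·(-7)·(85) = 149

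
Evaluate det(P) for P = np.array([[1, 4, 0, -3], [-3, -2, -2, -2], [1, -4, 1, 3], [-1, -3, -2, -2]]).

|P| = -27

Expand along row 1 (it has 1 zero):
  + (1) · M_11   where M_11 = det([-2 -2 -2; -4 1 3; -3 -2 -2]) = 4
  − (4) · M_12   where M_12 = det([-3 -2 -2; 1 1 3; -1 -2 -2]) = -8
  − (-3) · M_14   where M_14 = det([-3 -2 -2; 1 -4 1; -1 -3 -2]) = -21
det = (+1)·(1)·(4) + (-1)·(4)·(-8) + (-1)·(-3)·(-21) = -27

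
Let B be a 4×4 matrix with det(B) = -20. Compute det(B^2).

det(B^2) = (det B)^2 = (-20)^2 = 400

400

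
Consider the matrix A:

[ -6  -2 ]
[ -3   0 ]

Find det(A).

det(A) = (-6)·0 − (-2)·(-3) = 0 − 6 = -6

The determinant is -6.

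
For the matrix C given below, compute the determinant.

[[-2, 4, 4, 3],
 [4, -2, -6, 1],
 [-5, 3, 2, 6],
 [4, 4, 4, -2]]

-40

Expand along row 1:
  + (-2) · M_11   where M_11 = det([-2 -6 1; 3 2 6; 4 4 -2]) = -120
  − (4) · M_12   where M_12 = det([4 -6 1; -5 2 6; 4 4 -2]) = -224
  + (4) · M_13   where M_13 = det([4 -2 1; -5 3 6; 4 4 -2]) = -180
  − (3) · M_14   where M_14 = det([4 -2 -6; -5 3 2; 4 4 4]) = 152
det = (+1)·(-2)·(-120) + (-1)·(4)·(-224) + (+1)·(4)·(-180) + (-1)·(3)·(152) = -40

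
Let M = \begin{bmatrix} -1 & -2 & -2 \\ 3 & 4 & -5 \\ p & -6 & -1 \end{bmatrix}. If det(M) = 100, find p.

p = 2

Expanding along the column containing p, det(M) is linear in p: det(M) = (18)·p + (64).
Set (18)·p + (64) = 100  ⇒  (18)·p = 36  ⇒  p = 2.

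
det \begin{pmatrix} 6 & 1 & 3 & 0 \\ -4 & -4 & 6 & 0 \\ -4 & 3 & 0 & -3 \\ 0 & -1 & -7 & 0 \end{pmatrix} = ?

564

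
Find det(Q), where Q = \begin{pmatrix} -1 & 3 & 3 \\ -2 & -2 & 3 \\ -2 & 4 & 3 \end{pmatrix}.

Expand along row 1:
  + (-1) · |-2 3; 4 3| = (-1)·(-6 − 12) = 18
  − 3 · |-2 3; -2 3| = −3·(-6 − (-6)) = 0
  + 3 · |-2 -2; -2 4| = 3·(-8 − 4) = -36
Sum: (18) + (0) + (-36) = -18

-18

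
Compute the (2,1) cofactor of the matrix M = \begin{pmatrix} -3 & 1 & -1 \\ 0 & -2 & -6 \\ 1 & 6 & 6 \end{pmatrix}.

Delete row 2 and column 1; the remaining 2×2 submatrix is [1 -1; 6 6].
Its determinant is 1·6 − (-1)·6 = 12.
The cofactor carries sign (−1)^(2+1) = −1, so C_{2,1} = −(12) = -12.

The cofactor is -12.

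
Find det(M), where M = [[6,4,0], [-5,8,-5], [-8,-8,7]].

Expand along row 1:
  + 6 · |8 -5; -8 7| = 6·(56 − 40) = 96
  − 4 · |-5 -5; -8 7| = −4·(-35 − 40) = 300
Sum: (96) + (300) = 396

det(M) = 396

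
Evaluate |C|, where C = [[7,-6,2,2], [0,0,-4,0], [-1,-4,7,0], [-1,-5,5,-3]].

416

Expand along row 2 (it has 3 zeros):
  − (-4) · M_23   where M_23 = det([7 -6 2; -1 -4 0; -1 -5 -3]) = 104
det = (-1)·(-4)·(104) = 416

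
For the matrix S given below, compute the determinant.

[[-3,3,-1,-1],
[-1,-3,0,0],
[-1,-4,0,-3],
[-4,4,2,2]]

Expand along row 2 (it has 2 zeros):
  − (-1) · M_21   where M_21 = det([3 -1 -1; -4 0 -3; 4 2 2]) = 30
  + (-3) · M_22   where M_22 = det([-3 -1 -1; -1 0 -3; -4 2 2]) = -30
det = (-1)·(-1)·(30) + (+1)·(-3)·(-30) = 120

120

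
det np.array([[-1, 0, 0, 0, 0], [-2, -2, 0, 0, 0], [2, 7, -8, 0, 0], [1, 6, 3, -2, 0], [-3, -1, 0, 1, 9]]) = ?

288

The matrix is lower triangular, so the determinant is the product of the diagonal entries:
det = (-1) · (-2) · (-8) · (-2) · (9) = 288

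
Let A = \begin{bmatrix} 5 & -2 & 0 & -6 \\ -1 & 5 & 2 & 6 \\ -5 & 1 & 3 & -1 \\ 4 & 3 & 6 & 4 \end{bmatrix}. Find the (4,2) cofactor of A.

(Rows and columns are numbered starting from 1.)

Delete row 4 and column 2; the remaining 3×3 submatrix is [5 0 -6; -1 2 6; -5 3 -1].
Its determinant is -142.
The cofactor carries sign (−1)^(4+2) = +1, so C_{4,2} = +(-142) = -142.

The cofactor is -142.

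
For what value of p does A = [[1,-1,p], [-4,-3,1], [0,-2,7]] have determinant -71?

Expanding along the row containing p, det(A) is linear in p: det(A) = (8)·p + (-47).
Set (8)·p + (-47) = -71  ⇒  (8)·p = -24  ⇒  p = -3.

p = -3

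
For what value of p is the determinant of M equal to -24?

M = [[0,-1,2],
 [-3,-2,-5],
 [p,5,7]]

Expanding along the row containing p, det(M) is linear in p: det(M) = (9)·p + (-51).
Set (9)·p + (-51) = -24  ⇒  (9)·p = 27  ⇒  p = 3.

3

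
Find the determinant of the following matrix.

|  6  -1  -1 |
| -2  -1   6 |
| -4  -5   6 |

150

Expand along row 1:
  + 6 · |-1 6; -5 6| = 6·(-6 − (-30)) = 144
  − (-1) · |-2 6; -4 6| = −(-1)·(-12 − (-24)) = 12
  + (-1) · |-2 -1; -4 -5| = (-1)·(10 − 4) = -6
Sum: (144) + (12) + (-6) = 150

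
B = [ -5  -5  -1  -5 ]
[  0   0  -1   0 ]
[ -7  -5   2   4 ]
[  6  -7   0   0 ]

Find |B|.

-655

Expand along row 2 (it has 3 zeros):
  − (-1) · M_23   where M_23 = det([-5 -5 -5; -7 -5 4; 6 -7 0]) = -655
det = (-1)·(-1)·(-655) = -655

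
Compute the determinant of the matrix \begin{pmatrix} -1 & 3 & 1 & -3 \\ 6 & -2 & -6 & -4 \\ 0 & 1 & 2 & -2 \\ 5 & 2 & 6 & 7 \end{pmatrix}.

Expand along row 3 (it has 1 zero):
  − (1) · M_32   where M_32 = det([-1 1 -3; 6 -6 -4; 5 6 7]) = -242
  + (2) · M_33   where M_33 = det([-1 3 -3; 6 -2 -4; 5 2 7]) = -246
  − (-2) · M_34   where M_34 = det([-1 3 1; 6 -2 -6; 5 2 6]) = -176
det = (-1)·(1)·(-242) + (+1)·(2)·(-246) + (-1)·(-2)·(-176) = -602

-602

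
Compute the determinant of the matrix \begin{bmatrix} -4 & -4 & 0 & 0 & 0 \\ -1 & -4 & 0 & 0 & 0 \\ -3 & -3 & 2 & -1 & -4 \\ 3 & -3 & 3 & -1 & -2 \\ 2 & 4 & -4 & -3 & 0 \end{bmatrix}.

384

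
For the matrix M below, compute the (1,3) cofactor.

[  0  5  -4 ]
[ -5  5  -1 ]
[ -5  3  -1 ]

Delete row 1 and column 3; the remaining 2×2 submatrix is [-5 5; -5 3].
Its determinant is (-5)·3 − 5·(-5) = 10.
The cofactor carries sign (−1)^(1+3) = +1, so C_{1,3} = +(10) = 10.

10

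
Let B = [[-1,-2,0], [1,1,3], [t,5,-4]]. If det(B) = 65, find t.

t = -9

Expanding along the row containing t, det(B) is linear in t: det(B) = (-6)·t + (11).
Set (-6)·t + (11) = 65  ⇒  (-6)·t = 54  ⇒  t = -9.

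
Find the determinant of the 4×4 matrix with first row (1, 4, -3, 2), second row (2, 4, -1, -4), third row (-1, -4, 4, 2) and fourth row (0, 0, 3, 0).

The determinant is 48.

Expand along row 4 (it has 3 zeros):
  − (3) · M_43   where M_43 = det([1 4 2; 2 4 -4; -1 -4 2]) = -16
det = (-1)·(3)·(-16) = 48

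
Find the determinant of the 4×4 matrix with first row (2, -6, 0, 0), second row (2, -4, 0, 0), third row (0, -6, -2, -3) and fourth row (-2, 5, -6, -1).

The matrix is block lower-triangular with a 2×2 block and a 2×2 block on the diagonal, so its determinant equals the product of the determinants of the diagonal blocks.
det of the 2×2 block = 4
det of the 2×2 block = -16
det = (4)·(-16) = -64

The determinant is -64.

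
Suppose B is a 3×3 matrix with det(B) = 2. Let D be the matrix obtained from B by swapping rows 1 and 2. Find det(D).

Swapping two rows multiplies the determinant by −1.
det(D) = (-1)·(2) = -2

|D| = -2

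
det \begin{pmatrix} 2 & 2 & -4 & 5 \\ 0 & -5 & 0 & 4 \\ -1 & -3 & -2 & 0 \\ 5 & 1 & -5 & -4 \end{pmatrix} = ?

The determinant is -743.

Expand along row 2 (it has 2 zeros):
  + (-5) · M_22   where M_22 = det([2 -4 5; -1 -2 0; 5 -5 -4]) = 107
  + (4) · M_24   where M_24 = det([2 2 -4; -1 -3 -2; 5 1 -5]) = -52
det = (+1)·(-5)·(107) + (+1)·(4)·(-52) = -743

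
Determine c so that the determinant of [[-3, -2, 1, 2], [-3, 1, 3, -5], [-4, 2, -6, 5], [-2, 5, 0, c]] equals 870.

Expanding along the row containing c, det(B) is linear in c: det(B) = (94)·c + (682).
Set (94)·c + (682) = 870  ⇒  (94)·c = 188  ⇒  c = 2.

2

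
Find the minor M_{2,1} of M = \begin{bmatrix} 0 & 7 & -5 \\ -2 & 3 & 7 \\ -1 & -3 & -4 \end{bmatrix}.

Delete row 2 and column 1; the remaining 2×2 submatrix is [7 -5; -3 -4].
Its determinant is 7·(-4) − (-5)·(-3) = -43.

-43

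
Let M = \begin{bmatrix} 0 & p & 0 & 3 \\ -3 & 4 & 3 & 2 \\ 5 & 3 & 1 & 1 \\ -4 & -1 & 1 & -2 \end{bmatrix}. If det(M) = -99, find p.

Expanding along the column containing p, det(M) is linear in p: det(M) = (-45)·p + (81).
Set (-45)·p + (81) = -99  ⇒  (-45)·p = -180  ⇒  p = 4.

4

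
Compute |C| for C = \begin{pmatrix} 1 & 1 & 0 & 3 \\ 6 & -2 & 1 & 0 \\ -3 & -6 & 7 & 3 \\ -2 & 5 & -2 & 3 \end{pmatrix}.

189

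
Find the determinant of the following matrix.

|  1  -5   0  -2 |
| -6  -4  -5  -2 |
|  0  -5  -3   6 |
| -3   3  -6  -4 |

-1550

Expand along row 1 (it has 1 zero):
  + (1) · M_11   where M_11 = det([-4 -5 -2; -5 -3 6; 3 -6 -4]) = -260
  − (-5) · M_12   where M_12 = det([-6 -5 -2; 0 -3 6; -3 -6 -4]) = -180
  − (-2) · M_14   where M_14 = det([-6 -4 -5; 0 -5 -3; -3 3 -6]) = -195
det = (+1)·(1)·(-260) + (-1)·(-5)·(-180) + (-1)·(-2)·(-195) = -1550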